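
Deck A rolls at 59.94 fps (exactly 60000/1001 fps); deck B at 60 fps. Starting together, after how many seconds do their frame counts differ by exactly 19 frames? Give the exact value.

The gap grows by |60 − 60000/1001| = 60/1001 frames per second.
Time for a 19-frame gap: 19 ÷ (60/1001) = 19019/60 s.

19019/60 seconds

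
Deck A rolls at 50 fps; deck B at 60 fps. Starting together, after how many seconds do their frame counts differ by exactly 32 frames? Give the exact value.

3.2 seconds

The gap grows by |60 − 50| = 10 frames per second.
Time for a 32-frame gap: 32 ÷ (10) = 3.2 s.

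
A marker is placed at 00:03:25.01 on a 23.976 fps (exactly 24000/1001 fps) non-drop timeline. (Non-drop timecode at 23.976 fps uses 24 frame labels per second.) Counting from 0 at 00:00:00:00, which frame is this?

frame 4921

Total seconds to the label: (0 × 3600 + 3 × 60 + 25) = 205.
Frame index = 205 × 24 + 1 = 4921.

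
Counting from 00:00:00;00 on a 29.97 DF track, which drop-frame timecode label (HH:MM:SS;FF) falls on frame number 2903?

Ten DF minutes hold 17982 frames, so frame 2903 lies in block 0 (frames 0–17981) with 2903 frames into that block.
The block's first minute is 1800 frames and the rest 1798 each; 2903 frames reaches minute 1, so 0 × 18 + 1 × 2 = 2 labels have been skipped so far.
Adding those back, label number 2903 + 2 = 2905 at 30 labels/s is 96 s + 25 f = 0 h 1 min 36 s frame 25, i.e. 00:01:36;25.

00:01:36;25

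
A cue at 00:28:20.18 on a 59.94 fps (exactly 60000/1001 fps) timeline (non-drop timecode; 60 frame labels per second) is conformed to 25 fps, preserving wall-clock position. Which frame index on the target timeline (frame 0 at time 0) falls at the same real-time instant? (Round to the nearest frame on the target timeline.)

Source frame index: (0×3600 + 28×60 + 20) × 60 + 18 = 102018.
Real time: 102018 / (60000/1001) = 17020003/10000 s.
Target frame: (17020003/10000) × (25) = 17020003/400 ≈ 42550.007 → 42550.

frame 42550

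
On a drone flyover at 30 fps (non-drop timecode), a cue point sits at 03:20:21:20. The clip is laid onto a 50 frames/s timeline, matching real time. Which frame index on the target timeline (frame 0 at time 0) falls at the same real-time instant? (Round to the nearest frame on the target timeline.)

Source frame index: (3×3600 + 20×60 + 21) × 30 + 20 = 360650.
Real time: 360650 / (30) = 36065/3 s.
Target frame: (36065/3) × (50) = 1803250/3 ≈ 601083.333 → 601083.

frame 601083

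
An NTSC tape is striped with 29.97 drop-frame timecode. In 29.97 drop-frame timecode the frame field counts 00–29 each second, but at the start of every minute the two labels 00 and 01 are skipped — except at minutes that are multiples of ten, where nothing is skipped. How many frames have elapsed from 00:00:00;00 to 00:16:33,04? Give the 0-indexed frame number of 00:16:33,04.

29764

As if non-drop at 30 labels/s: (0 × 3600 + 16 × 60 + 33) × 30 + 4 = 29794.
Minute boundaries passed: 16; those not divisible by 10: 16 − 1 = 15; dropped labels = 2 × 15 = 30.
Actual frame index = 29794 − 30 = 29764.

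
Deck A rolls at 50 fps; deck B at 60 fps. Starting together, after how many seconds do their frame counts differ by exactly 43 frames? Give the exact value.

4.3 seconds

The gap grows by |60 − 50| = 10 frames per second.
Time for a 43-frame gap: 43 ÷ (10) = 4.3 s.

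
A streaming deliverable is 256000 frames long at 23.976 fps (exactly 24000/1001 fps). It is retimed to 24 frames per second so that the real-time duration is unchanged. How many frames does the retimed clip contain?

256256 frames

Target frames = source frames × (target rate / source rate) = 256000 × (24)/(24000/1001) = 256000 × 1001/1000 = 256256.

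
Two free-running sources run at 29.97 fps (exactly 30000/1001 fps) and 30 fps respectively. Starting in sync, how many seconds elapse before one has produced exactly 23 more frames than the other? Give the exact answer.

The gap grows by |30 − 30000/1001| = 30/1001 frames per second.
Time for a 23-frame gap: 23 ÷ (30/1001) = 23023/30 s.

23023/30 seconds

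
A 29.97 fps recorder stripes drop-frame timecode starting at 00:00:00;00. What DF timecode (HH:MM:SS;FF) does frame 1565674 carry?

Each 10-minute DF block holds 10 × 60 × 30 − 9 × 2 = 17982 frames. 1565674 ÷ 17982 → 87 full blocks, remainder 1240.
Within the partial block the first minute is 1800 frames and each further minute 1798, so 0 further minute boundaries passed. Total skipped labels = 18 × 87 + 2 × 0 = 1566.
Non-drop label index = 1565674 + 1566 = 1567240; at 30 labels/s that is 14:30:41:10, i.e. DF 14:30:41;10.

14:30:41;10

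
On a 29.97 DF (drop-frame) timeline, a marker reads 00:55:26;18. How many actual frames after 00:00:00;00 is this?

As if non-drop at 30 labels/s: (0 × 3600 + 55 × 60 + 26) × 30 + 18 = 99798.
Minute boundaries passed: 55; those not divisible by 10: 55 − 5 = 50; dropped labels = 2 × 50 = 100.
Actual frame index = 99798 − 100 = 99698.

99698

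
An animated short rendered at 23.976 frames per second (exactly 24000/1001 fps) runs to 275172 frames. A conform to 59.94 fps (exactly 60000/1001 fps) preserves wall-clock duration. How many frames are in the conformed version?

Target frames = source frames × (target rate / source rate) = 275172 × (60000/1001)/(24000/1001) = 275172 × 5/2 = 687930.

687930 frames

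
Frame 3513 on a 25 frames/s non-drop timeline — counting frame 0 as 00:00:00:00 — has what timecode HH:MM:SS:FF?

00:02:20:13

3513 ÷ 25 = 140 full seconds, remainder 13 frames.
140 s = 0 h 2 min 20 s.
Timecode: 00:02:20:13.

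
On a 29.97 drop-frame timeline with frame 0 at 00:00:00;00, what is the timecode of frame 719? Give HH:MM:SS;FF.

Ten DF minutes hold 17982 frames, so frame 719 lies in block 0 (frames 0–17981) with 719 frames into that block.
The block's first minute is 1800 frames and the rest 1798 each; 719 frames reaches minute 0, so 0 × 18 + 0 × 2 = 0 labels have been skipped so far.
Adding those back, label number 719 + 0 = 719 at 30 labels/s is 23 s + 29 f = 0 h 0 min 23 s frame 29, i.e. 00:00:23;29.

00:00:23;29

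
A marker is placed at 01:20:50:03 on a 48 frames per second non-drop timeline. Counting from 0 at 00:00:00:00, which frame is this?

Total seconds to the label: (1 × 3600 + 20 × 60 + 50) = 4850.
Frame index = 4850 × 48 + 3 = 232803.

232803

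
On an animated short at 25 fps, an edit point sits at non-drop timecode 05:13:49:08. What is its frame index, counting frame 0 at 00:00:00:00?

Total seconds to the label: (5 × 3600 + 13 × 60 + 49) = 18829.
Frame index = 18829 × 25 + 8 = 470733.

frame 470733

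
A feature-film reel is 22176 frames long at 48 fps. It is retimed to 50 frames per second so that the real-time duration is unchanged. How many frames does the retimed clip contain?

23100 frames

Frames at target rate = 22176 × (50) / (48) = 23100.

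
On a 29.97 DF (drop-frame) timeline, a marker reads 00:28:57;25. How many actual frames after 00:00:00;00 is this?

Complete 10-minute blocks: 2, each 17982 frames → 35964.
Remaining 8 whole minutes in the current block: 1800 + 7 × 1798 = 14386 frames.
Within the current minute: 57 × 30 + 25 − 2 = 1733 (labels ;00/;01 skipped at this minute). Total = 35964 + 14386 + 1733 = 52083.

52083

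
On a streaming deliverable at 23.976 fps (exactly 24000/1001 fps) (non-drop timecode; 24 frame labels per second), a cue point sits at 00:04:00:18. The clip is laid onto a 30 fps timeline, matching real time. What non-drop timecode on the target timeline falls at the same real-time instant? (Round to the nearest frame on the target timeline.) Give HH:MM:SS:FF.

Source frame index: (0×3600 + 4×60 + 0) × 24 + 18 = 5778.
Real time: 5778 / (24000/1001) = 963963/4000 s.
Target frame: (963963/4000) × (30) = 2891889/400 ≈ 7229.722 → 7230.
At 30 labels/s: frame 7230 → 00:04:01:00.

00:04:01:00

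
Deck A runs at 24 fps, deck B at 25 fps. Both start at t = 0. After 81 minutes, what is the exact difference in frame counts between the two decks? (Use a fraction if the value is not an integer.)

81 min = 4860 s.
A emits 24 × 4860 = 116640 frames; B emits 25 × 4860 = 121500.
Difference = 4860 frames; B is ahead of A.

4860 frames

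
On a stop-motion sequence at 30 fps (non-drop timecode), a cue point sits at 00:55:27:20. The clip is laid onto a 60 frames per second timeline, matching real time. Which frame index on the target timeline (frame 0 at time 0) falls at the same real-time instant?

Source frame index: (0×3600 + 55×60 + 27) × 30 + 20 = 99830.
Real time: 99830 / (30) = 9983/3 s.
Target frame: (9983/3) × (60) = 199660.

frame 199660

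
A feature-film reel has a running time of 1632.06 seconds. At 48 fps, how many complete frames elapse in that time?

78338 frames

Frames = 1632.06 × 48 = 1958472/25 ≈ 78338.8800.
Complete frames: 78338.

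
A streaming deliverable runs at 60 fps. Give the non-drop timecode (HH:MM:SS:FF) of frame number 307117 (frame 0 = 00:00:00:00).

01:25:18:37

307117 ÷ 60 = 5118 full seconds, remainder 37 frames.
5118 s = 1 h 25 min 18 s.
Timecode: 01:25:18:37.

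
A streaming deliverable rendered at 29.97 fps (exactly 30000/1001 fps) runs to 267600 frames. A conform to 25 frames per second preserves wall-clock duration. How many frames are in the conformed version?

223223 frames

Target frames = source frames × (target rate / source rate) = 267600 × (25)/(30000/1001) = 267600 × 1001/1200 = 223223.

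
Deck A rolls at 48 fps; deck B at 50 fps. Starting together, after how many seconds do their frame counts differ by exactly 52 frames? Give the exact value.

26 seconds

The gap grows by |50 − 48| = 2 frames per second.
Time for a 52-frame gap: 52 ÷ (2) = 26 s.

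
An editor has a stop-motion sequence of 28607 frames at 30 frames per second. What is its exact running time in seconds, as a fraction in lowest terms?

Running time = 28607 ÷ (30) = 28607 × 1/30 = 28607/30 s.

28607/30 seconds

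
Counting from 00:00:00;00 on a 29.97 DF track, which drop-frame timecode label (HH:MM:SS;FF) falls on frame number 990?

00:00:33;00

Ten DF minutes hold 17982 frames, so frame 990 lies in block 0 (frames 0–17981) with 990 frames into that block.
The block's first minute is 1800 frames and the rest 1798 each; 990 frames reaches minute 0, so 0 × 18 + 0 × 2 = 0 labels have been skipped so far.
Adding those back, label number 990 + 0 = 990 at 30 labels/s is 33 s + 0 f = 0 h 0 min 33 s frame 0, i.e. 00:00:33;00.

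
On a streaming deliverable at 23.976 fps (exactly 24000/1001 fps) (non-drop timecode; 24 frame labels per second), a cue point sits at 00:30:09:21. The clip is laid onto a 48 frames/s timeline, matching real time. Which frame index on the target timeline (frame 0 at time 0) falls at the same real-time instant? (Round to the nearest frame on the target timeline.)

frame 86961

Source frame index: (0×3600 + 30×60 + 9) × 24 + 21 = 43437.
Real time: 43437 / (24000/1001) = 14493479/8000 s.
Target frame: (14493479/8000) × (48) = 43480437/500 ≈ 86960.874 → 86961.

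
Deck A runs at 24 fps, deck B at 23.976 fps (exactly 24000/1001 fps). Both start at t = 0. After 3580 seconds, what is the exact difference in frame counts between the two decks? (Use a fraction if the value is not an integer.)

A emits 24 × 3580 = 85920 frames; B emits 24000/1001 × 3580 = 85920000/1001.
Difference = 85920/1001 frames (≈ 85.8342); B is behind A.

85920/1001 frames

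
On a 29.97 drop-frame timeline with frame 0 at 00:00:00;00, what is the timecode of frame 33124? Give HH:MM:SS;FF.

Ten DF minutes hold 17982 frames, so frame 33124 lies in block 1 (frames 17982–35963) with 15142 frames into that block.
The block's first minute is 1800 frames and the rest 1798 each; 15142 frames reaches minute 8, so 1 × 18 + 8 × 2 = 34 labels have been skipped so far.
Adding those back, label number 33124 + 34 = 33158 at 30 labels/s is 1105 s + 8 f = 0 h 18 min 25 s frame 8, i.e. 00:18:25;08.

00:18:25;08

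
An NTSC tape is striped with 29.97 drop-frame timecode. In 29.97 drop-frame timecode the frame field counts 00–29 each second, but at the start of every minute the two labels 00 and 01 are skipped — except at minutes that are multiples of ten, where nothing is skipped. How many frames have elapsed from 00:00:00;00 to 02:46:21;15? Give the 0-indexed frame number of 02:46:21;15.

Complete 10-minute blocks: 16, each 17982 frames → 287712.
Remaining 6 whole minutes in the current block: 1800 + 5 × 1798 = 10790 frames.
Within the current minute: 21 × 30 + 15 − 2 = 643 (labels ;00/;01 skipped at this minute). Total = 287712 + 10790 + 643 = 299145.

299145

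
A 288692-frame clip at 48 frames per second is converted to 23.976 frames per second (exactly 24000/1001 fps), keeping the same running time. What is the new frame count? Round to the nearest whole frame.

Frames at target rate = 288692 × (24000/1001) / (48) = 144346000/1001 ≈ 144201.798.
Nearest whole frame: 144202.

144202 frames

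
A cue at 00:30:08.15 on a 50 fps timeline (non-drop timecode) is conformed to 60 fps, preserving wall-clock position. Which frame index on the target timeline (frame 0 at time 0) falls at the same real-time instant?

Source frame index: (0×3600 + 30×60 + 8) × 50 + 15 = 90415.
Real time: 90415 / (50) = 18083/10 s.
Target frame: (18083/10) × (60) = 108498.

frame 108498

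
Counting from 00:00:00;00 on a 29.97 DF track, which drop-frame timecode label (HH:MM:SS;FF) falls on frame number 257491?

02:23:11;19

Ten DF minutes hold 17982 frames, so frame 257491 lies in block 14 (frames 251748–269729) with 5743 frames into that block.
The block's first minute is 1800 frames and the rest 1798 each; 5743 frames reaches minute 3, so 14 × 18 + 3 × 2 = 258 labels have been skipped so far.
Adding those back, label number 257491 + 258 = 257749 at 30 labels/s is 8591 s + 19 f = 2 h 23 min 11 s frame 19, i.e. 02:23:11;19.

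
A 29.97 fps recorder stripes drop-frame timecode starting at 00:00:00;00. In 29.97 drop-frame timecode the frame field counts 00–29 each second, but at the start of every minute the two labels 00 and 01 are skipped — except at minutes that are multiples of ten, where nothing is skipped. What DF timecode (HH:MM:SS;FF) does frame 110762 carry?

Each 10-minute DF block holds 10 × 60 × 30 − 9 × 2 = 17982 frames. 110762 ÷ 17982 → 6 full blocks, remainder 2870.
Within the partial block the first minute is 1800 frames and each further minute 1798, so 1 further minute boundary passed. Total skipped labels = 18 × 6 + 2 × 1 = 110.
Non-drop label index = 110762 + 110 = 110872; at 30 labels/s that is 01:01:35:22, i.e. DF 01:01:35;22.

01:01:35;22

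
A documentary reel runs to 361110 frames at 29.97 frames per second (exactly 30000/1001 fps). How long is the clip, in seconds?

Running time = 361110 / (30000/1001) = 12049.037 s.

12049.037 seconds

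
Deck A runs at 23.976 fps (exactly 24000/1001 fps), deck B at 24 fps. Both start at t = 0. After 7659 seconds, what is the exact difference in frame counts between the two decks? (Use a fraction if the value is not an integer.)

A emits 24000/1001 × 7659 = 183816000/1001 frames; B emits 24 × 7659 = 183816.
Difference = 183816/1001 frames (≈ 183.6324); B is ahead of A.

183816/1001 frames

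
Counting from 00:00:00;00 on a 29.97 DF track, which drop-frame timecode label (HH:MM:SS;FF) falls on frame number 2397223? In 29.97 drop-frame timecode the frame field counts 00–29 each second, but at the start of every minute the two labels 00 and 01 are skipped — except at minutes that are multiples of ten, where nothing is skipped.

22:13:07;13

Ten DF minutes hold 17982 frames, so frame 2397223 lies in block 133 (frames 2391606–2409587) with 5617 frames into that block.
The block's first minute is 1800 frames and the rest 1798 each; 5617 frames reaches minute 3, so 133 × 18 + 3 × 2 = 2400 labels have been skipped so far.
Adding those back, label number 2397223 + 2400 = 2399623 at 30 labels/s is 79987 s + 13 f = 22 h 13 min 7 s frame 13, i.e. 22:13:07;13.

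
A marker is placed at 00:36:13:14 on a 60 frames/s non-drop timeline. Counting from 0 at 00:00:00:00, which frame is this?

Total seconds to the label: (0 × 3600 + 36 × 60 + 13) = 2173.
Frame index = 2173 × 60 + 14 = 130394.

130394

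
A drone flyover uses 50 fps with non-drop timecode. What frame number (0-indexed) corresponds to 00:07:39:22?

Total seconds to the label: (0 × 3600 + 7 × 60 + 39) = 459.
Frame index = 459 × 50 + 22 = 22972.

22972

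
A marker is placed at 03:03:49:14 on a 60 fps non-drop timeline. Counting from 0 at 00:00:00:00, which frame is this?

Total seconds to the label: (3 × 3600 + 3 × 60 + 49) = 11029.
Frame index = 11029 × 60 + 14 = 661754.

frame 661754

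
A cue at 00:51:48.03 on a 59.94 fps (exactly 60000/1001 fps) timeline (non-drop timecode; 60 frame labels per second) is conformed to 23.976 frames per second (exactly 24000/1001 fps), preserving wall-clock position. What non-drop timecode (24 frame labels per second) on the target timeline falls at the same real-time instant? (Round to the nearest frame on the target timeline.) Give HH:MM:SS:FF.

Source frame index: (0×3600 + 51×60 + 48) × 60 + 3 = 186483.
Real time: 186483 / (60000/1001) = 62223161/20000 s.
Target frame: (62223161/20000) × (24000/1001) = 372966/5 ≈ 74593.200 → 74593.
At 24 labels/s: frame 74593 → 00:51:48:01.

00:51:48:01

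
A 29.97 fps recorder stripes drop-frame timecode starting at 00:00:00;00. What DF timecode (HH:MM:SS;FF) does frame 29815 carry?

Ten DF minutes hold 17982 frames, so frame 29815 lies in block 1 (frames 17982–35963) with 11833 frames into that block.
The block's first minute is 1800 frames and the rest 1798 each; 11833 frames reaches minute 6, so 1 × 18 + 6 × 2 = 30 labels have been skipped so far.
Adding those back, label number 29815 + 30 = 29845 at 30 labels/s is 994 s + 25 f = 0 h 16 min 34 s frame 25, i.e. 00:16:34;25.

00:16:34;25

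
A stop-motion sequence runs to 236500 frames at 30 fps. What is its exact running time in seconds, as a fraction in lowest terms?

Running time = 236500 ÷ (30) = 236500 × 1/30 = 23650/3 s.

23650/3 seconds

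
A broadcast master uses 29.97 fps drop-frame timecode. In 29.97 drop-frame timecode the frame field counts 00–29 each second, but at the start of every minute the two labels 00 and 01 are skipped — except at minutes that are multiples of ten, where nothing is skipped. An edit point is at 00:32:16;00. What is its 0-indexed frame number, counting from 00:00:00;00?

As if non-drop at 30 labels/s: (0 × 3600 + 32 × 60 + 16) × 30 + 0 = 58080.
Minute boundaries passed: 32; those not divisible by 10: 32 − 3 = 29; dropped labels = 2 × 29 = 58.
Actual frame index = 58080 − 58 = 58022.

58022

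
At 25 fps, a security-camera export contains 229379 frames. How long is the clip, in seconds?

Running time = 229379 / (25) = 9175.16 s.

9175.16 seconds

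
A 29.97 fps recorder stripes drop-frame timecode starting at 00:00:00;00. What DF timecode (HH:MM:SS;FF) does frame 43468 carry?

Each 10-minute DF block holds 10 × 60 × 30 − 9 × 2 = 17982 frames. 43468 ÷ 17982 → 2 full blocks, remainder 7504.
Within the partial block the first minute is 1800 frames and each further minute 1798, so 4 further minute boundaries passed. Total skipped labels = 18 × 2 + 2 × 4 = 44.
Non-drop label index = 43468 + 44 = 43512; at 30 labels/s that is 00:24:10:12, i.e. DF 00:24:10;12.

00:24:10;12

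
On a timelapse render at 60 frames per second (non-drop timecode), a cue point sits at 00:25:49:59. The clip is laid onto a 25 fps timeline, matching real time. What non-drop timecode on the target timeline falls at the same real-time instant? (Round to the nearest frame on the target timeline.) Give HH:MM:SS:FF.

Source frame index: (0×3600 + 25×60 + 49) × 60 + 59 = 92999.
Real time: 92999 / (60) = 92999/60 s.
Target frame: (92999/60) × (25) = 464995/12 ≈ 38749.583 → 38750.
At 25 labels/s: frame 38750 → 00:25:50:00.

00:25:50:00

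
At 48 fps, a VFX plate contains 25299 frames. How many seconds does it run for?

527.0625 seconds

Running time = 25299 / (48) = 527.0625 s.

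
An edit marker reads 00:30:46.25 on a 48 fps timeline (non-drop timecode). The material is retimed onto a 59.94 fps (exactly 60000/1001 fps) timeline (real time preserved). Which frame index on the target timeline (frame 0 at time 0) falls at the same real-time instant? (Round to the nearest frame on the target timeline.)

frame 110681

Source frame index: (0×3600 + 30×60 + 46) × 48 + 25 = 88633.
Real time: 88633 / (48) = 88633/48 s.
Target frame: (88633/48) × (60000/1001) = 110791250/1001 ≈ 110680.569 → 110681.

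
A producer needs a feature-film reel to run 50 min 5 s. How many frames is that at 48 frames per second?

50 min 5 s = 3005 s.
Frames = 3005 × 48 = 144240.

144240 frames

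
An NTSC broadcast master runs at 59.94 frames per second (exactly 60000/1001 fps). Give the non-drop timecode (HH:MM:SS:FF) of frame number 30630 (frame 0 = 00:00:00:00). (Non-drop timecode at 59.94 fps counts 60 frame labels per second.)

30630 ÷ 60 = 510 full seconds, remainder 30 frames.
510 s = 0 h 8 min 30 s.
Timecode: 00:08:30:30.

00:08:30:30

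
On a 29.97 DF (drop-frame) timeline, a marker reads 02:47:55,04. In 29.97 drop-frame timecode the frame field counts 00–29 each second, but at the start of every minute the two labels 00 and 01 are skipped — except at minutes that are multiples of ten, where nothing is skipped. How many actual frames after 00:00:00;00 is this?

301952

Complete 10-minute blocks: 16, each 17982 frames → 287712.
Remaining 7 whole minutes in the current block: 1800 + 6 × 1798 = 12588 frames.
Within the current minute: 55 × 30 + 4 − 2 = 1652 (labels ;00/;01 skipped at this minute). Total = 287712 + 12588 + 1652 = 301952.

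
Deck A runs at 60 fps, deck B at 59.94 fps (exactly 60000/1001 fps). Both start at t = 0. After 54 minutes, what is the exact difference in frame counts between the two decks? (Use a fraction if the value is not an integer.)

194400/1001 frames

54 min = 3240 s.
A emits 60 × 3240 = 194400 frames; B emits 60000/1001 × 3240 = 194400000/1001.
Difference = 194400/1001 frames (≈ 194.2058); B is behind A.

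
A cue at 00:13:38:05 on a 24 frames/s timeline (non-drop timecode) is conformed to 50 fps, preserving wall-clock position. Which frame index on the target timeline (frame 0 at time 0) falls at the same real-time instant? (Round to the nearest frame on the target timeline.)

Source frame index: (0×3600 + 13×60 + 38) × 24 + 5 = 19637.
Real time: 19637 / (24) = 19637/24 s.
Target frame: (19637/24) × (50) = 490925/12 ≈ 40910.417 → 40910.

frame 40910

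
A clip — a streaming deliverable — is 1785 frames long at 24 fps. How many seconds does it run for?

74.375 seconds

Running time = 1785 / (24) = 74.375 s.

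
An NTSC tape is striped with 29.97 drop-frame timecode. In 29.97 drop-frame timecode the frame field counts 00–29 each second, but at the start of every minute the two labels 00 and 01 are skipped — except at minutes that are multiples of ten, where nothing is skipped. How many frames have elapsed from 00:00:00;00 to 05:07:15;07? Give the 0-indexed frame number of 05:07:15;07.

552503

As if non-drop at 30 labels/s: (5 × 3600 + 7 × 60 + 15) × 30 + 7 = 553057.
Minute boundaries passed: 307; those not divisible by 10: 307 − 30 = 277; dropped labels = 2 × 277 = 554.
Actual frame index = 553057 − 554 = 552503.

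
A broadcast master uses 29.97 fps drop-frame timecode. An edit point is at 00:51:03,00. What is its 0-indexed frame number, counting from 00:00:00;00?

91798

Complete 10-minute blocks: 5, each 17982 frames → 89910.
Remaining 1 whole minute in the current block: 1800 + 0 × 1798 = 1800 frames.
Within the current minute: 3 × 30 + 0 − 2 = 88 (labels ;00/;01 skipped at this minute). Total = 89910 + 1800 + 88 = 91798.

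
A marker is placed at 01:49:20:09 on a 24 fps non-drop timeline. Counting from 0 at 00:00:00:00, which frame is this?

Total seconds to the label: (1 × 3600 + 49 × 60 + 20) = 6560.
Frame index = 6560 × 24 + 9 = 157449.

frame 157449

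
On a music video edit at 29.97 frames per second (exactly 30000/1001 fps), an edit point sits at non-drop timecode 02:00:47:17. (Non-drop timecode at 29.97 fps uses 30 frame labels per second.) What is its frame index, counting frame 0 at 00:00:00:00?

frame 217427

Total seconds to the label: (2 × 3600 + 0 × 60 + 47) = 7247.
Frame index = 7247 × 30 + 17 = 217427.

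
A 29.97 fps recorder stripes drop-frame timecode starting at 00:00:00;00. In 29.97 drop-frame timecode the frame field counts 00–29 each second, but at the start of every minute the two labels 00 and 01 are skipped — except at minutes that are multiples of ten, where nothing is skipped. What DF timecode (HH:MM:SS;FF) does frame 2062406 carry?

Each 10-minute DF block holds 10 × 60 × 30 − 9 × 2 = 17982 frames. 2062406 ÷ 17982 → 114 full blocks, remainder 12458.
Within the partial block the first minute is 1800 frames and each further minute 1798, so 6 further minute boundaries passed. Total skipped labels = 18 × 114 + 2 × 6 = 2064.
Non-drop label index = 2062406 + 2064 = 2064470; at 30 labels/s that is 19:06:55:20, i.e. DF 19:06:55;20.

19:06:55;20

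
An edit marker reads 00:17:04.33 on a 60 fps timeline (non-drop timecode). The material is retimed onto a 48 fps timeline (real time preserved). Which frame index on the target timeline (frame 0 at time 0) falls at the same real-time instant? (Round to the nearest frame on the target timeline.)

frame 49178

Source frame index: (0×3600 + 17×60 + 4) × 60 + 33 = 61473.
Real time: 61473 / (60) = 20491/20 s.
Target frame: (20491/20) × (48) = 245892/5 ≈ 49178.400 → 49178.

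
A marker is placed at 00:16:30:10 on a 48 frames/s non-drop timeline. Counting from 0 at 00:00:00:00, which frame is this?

Total seconds to the label: (0 × 3600 + 16 × 60 + 30) = 990.
Frame index = 990 × 48 + 10 = 47530.

frame 47530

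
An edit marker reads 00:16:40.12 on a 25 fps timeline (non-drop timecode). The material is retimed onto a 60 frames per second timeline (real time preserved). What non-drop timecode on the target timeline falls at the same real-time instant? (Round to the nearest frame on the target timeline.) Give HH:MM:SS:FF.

00:16:40:29

Source frame index: (0×3600 + 16×60 + 40) × 25 + 12 = 25012.
Real time: 25012 / (25) = 25012/25 s.
Target frame: (25012/25) × (60) = 300144/5 ≈ 60028.800 → 60029.
At 60 labels/s: frame 60029 → 00:16:40:29.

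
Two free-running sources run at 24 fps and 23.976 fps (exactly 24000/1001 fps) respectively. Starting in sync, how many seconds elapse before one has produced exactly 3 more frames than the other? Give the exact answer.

125.125 seconds

The gap grows by |24000/1001 − 24| = 24/1001 frames per second.
Time for a 3-frame gap: 3 ÷ (24/1001) = 125.125 s.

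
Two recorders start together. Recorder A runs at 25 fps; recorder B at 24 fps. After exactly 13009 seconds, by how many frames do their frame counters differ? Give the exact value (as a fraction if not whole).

A emits 25 × 13009 = 325225 frames; B emits 24 × 13009 = 312216.
Difference = 13009 frames; B is behind A.

13009 frames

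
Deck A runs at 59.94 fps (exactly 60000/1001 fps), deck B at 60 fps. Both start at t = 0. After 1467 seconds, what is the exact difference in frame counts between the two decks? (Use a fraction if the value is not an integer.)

88020/1001 frames

A emits 60000/1001 × 1467 = 88020000/1001 frames; B emits 60 × 1467 = 88020.
Difference = 88020/1001 frames (≈ 87.9321); B is ahead of A.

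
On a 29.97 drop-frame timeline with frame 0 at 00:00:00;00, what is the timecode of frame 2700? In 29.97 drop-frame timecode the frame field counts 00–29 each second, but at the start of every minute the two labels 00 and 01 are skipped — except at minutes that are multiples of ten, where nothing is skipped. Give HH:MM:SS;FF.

00:01:30;02

Ten DF minutes hold 17982 frames, so frame 2700 lies in block 0 (frames 0–17981) with 2700 frames into that block.
The block's first minute is 1800 frames and the rest 1798 each; 2700 frames reaches minute 1, so 0 × 18 + 1 × 2 = 2 labels have been skipped so far.
Adding those back, label number 2700 + 2 = 2702 at 30 labels/s is 90 s + 2 f = 0 h 1 min 30 s frame 2, i.e. 00:01:30;02.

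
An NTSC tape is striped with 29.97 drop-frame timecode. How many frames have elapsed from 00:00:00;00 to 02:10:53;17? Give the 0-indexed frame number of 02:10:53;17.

235373

As if non-drop at 30 labels/s: (2 × 3600 + 10 × 60 + 53) × 30 + 17 = 235607.
Minute boundaries passed: 130; those not divisible by 10: 130 − 13 = 117; dropped labels = 2 × 117 = 234.
Actual frame index = 235607 − 234 = 235373.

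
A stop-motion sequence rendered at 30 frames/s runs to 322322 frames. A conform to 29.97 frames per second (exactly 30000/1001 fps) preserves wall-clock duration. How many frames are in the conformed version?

322000 frames

Target frames = source frames × (target rate / source rate) = 322322 × (30000/1001)/(30) = 322322 × 1000/1001 = 322000.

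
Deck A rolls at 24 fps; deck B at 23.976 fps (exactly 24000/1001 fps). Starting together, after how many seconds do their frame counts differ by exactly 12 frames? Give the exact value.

The gap grows by |24000/1001 − 24| = 24/1001 frames per second.
Time for a 12-frame gap: 12 ÷ (24/1001) = 500.5 s.

500.5 seconds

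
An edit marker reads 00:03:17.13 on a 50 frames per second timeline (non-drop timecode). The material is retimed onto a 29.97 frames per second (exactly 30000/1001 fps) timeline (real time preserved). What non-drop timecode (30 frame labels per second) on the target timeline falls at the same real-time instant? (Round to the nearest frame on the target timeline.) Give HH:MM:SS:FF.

00:03:17:02

Source frame index: (0×3600 + 3×60 + 17) × 50 + 13 = 9863.
Real time: 9863 / (50) = 9863/50 s.
Target frame: (9863/50) × (30000/1001) = 845400/143 ≈ 5911.888 → 5912.
At 30 labels/s: frame 5912 → 00:03:17:02.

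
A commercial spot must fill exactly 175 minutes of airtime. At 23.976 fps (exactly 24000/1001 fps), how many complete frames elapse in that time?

251748 frames

175 min = 10500 s.
Frames = 10500 × 24000/1001 = 36000000/143 ≈ 251748.2517.
Complete frames: 251748.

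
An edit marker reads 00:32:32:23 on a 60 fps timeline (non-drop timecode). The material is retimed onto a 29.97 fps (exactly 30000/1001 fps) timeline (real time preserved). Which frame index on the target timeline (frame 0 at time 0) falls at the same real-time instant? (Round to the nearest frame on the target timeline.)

frame 58513

Source frame index: (0×3600 + 32×60 + 32) × 60 + 23 = 117143.
Real time: 117143 / (60) = 117143/60 s.
Target frame: (117143/60) × (30000/1001) = 4505500/77 ≈ 58512.987 → 58513.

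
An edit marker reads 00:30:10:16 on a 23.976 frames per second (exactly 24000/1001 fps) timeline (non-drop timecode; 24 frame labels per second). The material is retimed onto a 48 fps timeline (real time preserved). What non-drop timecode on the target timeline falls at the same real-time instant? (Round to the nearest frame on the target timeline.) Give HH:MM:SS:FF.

Source frame index: (0×3600 + 30×60 + 10) × 24 + 16 = 43456.
Real time: 43456 / (24000/1001) = 679679/375 s.
Target frame: (679679/375) × (48) = 10874864/125 ≈ 86998.912 → 86999.
At 48 labels/s: frame 86999 → 00:30:12:23.

00:30:12:23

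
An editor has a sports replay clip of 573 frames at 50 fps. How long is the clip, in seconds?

11.46 seconds

Running time = 573 / (50) = 11.46 s.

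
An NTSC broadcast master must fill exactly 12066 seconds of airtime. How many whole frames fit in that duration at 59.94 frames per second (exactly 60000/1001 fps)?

Frames = 12066 × 60000/1001 = 723960000/1001 ≈ 723236.7632.
Complete frames: 723236.

723236 frames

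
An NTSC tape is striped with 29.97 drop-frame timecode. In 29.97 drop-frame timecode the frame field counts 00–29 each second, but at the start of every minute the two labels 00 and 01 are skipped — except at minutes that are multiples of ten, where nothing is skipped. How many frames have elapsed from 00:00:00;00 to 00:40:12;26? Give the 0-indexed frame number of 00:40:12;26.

72314

Complete 10-minute blocks: 4, each 17982 frames → 71928.
Remaining 0 whole minutes in the current block: 0 frames.
Within the current minute: 12 × 30 + 26 = 386. Total = 71928 + 0 + 386 = 72314.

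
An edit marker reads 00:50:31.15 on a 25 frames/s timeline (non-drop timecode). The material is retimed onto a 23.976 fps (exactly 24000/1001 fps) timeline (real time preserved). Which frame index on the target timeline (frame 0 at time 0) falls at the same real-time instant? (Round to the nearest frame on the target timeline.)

frame 72686

Source frame index: (0×3600 + 50×60 + 31) × 25 + 15 = 75790.
Real time: 75790 / (25) = 15158/5 s.
Target frame: (15158/5) × (24000/1001) = 508800/7 ≈ 72685.714 → 72686.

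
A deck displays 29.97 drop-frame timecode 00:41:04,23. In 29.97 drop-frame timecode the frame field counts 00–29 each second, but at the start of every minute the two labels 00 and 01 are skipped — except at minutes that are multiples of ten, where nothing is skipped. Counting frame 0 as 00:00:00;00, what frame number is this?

73869

Complete 10-minute blocks: 4, each 17982 frames → 71928.
Remaining 1 whole minute in the current block: 1800 + 0 × 1798 = 1800 frames.
Within the current minute: 4 × 30 + 23 − 2 = 141 (labels ;00/;01 skipped at this minute). Total = 71928 + 1800 + 141 = 73869.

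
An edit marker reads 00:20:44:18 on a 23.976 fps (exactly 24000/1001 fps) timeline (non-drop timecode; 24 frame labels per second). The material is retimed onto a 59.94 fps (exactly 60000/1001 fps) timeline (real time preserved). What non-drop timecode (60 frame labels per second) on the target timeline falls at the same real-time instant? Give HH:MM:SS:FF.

Source frame index: (0×3600 + 20×60 + 44) × 24 + 18 = 29874.
Real time: 29874 / (24000/1001) = 4983979/4000 s.
Target frame: (4983979/4000) × (60000/1001) = 74685.
At 60 labels/s: frame 74685 → 00:20:44:45.

00:20:44:45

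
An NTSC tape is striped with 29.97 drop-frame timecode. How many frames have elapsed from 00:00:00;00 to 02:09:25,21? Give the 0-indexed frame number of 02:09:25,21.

232737

Complete 10-minute blocks: 12, each 17982 frames → 215784.
Remaining 9 whole minutes in the current block: 1800 + 8 × 1798 = 16184 frames.
Within the current minute: 25 × 30 + 21 − 2 = 769 (labels ;00/;01 skipped at this minute). Total = 215784 + 16184 + 769 = 232737.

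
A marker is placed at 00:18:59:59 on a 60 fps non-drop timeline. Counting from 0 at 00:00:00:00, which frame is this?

Total seconds to the label: (0 × 3600 + 18 × 60 + 59) = 1139.
Frame index = 1139 × 60 + 59 = 68399.

68399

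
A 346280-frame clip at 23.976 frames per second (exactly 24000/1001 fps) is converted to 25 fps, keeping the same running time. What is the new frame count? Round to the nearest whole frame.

Frames at target rate = 346280 × (25) / (24000/1001) = 8665657/24 ≈ 361069.042.
Nearest whole frame: 361069.

361069 frames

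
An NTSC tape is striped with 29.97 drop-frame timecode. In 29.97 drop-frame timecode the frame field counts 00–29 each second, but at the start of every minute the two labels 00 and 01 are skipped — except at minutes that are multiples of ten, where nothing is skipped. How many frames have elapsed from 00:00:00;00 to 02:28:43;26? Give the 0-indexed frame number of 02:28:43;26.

267448

As if non-drop at 30 labels/s: (2 × 3600 + 28 × 60 + 43) × 30 + 26 = 267716.
Minute boundaries passed: 148; those not divisible by 10: 148 − 14 = 134; dropped labels = 2 × 134 = 268.
Actual frame index = 267716 − 268 = 267448.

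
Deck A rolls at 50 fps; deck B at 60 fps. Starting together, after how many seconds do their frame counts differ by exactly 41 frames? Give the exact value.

The gap grows by |60 − 50| = 10 frames per second.
Time for a 41-frame gap: 41 ÷ (10) = 4.1 s.

4.1 seconds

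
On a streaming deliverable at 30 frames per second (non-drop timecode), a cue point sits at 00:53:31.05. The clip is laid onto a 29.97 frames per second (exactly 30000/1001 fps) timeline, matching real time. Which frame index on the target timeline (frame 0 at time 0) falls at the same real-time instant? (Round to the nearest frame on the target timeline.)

Source frame index: (0×3600 + 53×60 + 31) × 30 + 5 = 96335.
Real time: 96335 / (30) = 19267/6 s.
Target frame: (19267/6) × (30000/1001) = 96335000/1001 ≈ 96238.761 → 96239.

frame 96239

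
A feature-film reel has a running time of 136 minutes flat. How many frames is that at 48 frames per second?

136 min = 8160 s.
Frames = 8160 × 48 = 391680.

391680 frames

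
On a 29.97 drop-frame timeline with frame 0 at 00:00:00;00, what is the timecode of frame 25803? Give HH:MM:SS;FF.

00:14:20;29

Ten DF minutes hold 17982 frames, so frame 25803 lies in block 1 (frames 17982–35963) with 7821 frames into that block.
The block's first minute is 1800 frames and the rest 1798 each; 7821 frames reaches minute 4, so 1 × 18 + 4 × 2 = 26 labels have been skipped so far.
Adding those back, label number 25803 + 26 = 25829 at 30 labels/s is 860 s + 29 f = 0 h 14 min 20 s frame 29, i.e. 00:14:20;29.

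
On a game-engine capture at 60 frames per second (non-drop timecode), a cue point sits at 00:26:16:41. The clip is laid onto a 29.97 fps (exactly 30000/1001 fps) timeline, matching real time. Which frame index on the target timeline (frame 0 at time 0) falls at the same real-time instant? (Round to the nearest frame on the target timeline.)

Source frame index: (0×3600 + 26×60 + 16) × 60 + 41 = 94601.
Real time: 94601 / (60) = 94601/60 s.
Target frame: (94601/60) × (30000/1001) = 3638500/77 ≈ 47253.247 → 47253.

frame 47253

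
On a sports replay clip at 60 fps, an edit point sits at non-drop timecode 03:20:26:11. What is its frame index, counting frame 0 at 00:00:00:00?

Total seconds to the label: (3 × 3600 + 20 × 60 + 26) = 12026.
Frame index = 12026 × 60 + 11 = 721571.

721571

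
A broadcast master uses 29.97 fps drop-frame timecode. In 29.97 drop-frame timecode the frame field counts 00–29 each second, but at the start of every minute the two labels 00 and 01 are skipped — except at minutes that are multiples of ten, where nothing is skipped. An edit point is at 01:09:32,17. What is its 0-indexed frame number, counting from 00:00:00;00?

125051

Complete 10-minute blocks: 6, each 17982 frames → 107892.
Remaining 9 whole minutes in the current block: 1800 + 8 × 1798 = 16184 frames.
Within the current minute: 32 × 30 + 17 − 2 = 975 (labels ;00/;01 skipped at this minute). Total = 107892 + 16184 + 975 = 125051.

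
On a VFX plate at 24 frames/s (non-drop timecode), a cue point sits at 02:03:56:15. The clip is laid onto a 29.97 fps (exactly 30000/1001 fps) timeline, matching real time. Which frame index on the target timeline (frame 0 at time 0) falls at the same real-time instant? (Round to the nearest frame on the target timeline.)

frame 222876

Source frame index: (2×3600 + 3×60 + 56) × 24 + 15 = 178479.
Real time: 178479 / (24) = 59493/8 s.
Target frame: (59493/8) × (30000/1001) = 31871250/143 ≈ 222875.874 → 222876.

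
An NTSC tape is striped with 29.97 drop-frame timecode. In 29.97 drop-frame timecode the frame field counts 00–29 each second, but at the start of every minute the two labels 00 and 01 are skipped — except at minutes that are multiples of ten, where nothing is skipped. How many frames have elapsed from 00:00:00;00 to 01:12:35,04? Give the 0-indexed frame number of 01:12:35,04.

130524

As if non-drop at 30 labels/s: (1 × 3600 + 12 × 60 + 35) × 30 + 4 = 130654.
Minute boundaries passed: 72; those not divisible by 10: 72 − 7 = 65; dropped labels = 2 × 65 = 130.
Actual frame index = 130654 − 130 = 130524.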